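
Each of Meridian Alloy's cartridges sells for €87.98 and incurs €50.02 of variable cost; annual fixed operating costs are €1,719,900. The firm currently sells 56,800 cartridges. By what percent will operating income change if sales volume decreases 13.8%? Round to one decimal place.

At 56,800 units, contribution = 56,800 × €37.96 = €2,156,128.00.
EBIT = €2,156,128.00 − €1,719,900 = €436,228.00.
So DOL = total CM / EBIT = €2,156,128.00 / €436,228.00 = 4.9427.
So EBIT moves 4.9427 × (-13.8%) = -68.2%.

-68.2%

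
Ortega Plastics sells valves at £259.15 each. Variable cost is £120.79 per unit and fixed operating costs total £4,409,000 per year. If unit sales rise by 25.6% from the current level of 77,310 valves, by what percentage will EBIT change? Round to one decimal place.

At 77,310 units, contribution = 77,310 × £138.36 = £10,696,611.60.
Operating income = contribution − fixed costs = £10,696,611.60 − £4,409,000 = £6,287,611.60.
Degree of operating leverage = £10,696,611.60 / £6,287,611.60 = 1.7012.
Operating income changes by 1.7012 × +25.6% = +43.6%.

+43.6%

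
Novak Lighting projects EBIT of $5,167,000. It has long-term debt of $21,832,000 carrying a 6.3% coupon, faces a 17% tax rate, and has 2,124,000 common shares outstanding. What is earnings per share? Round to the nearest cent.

Interest = $1,375,416.00, so EBT = $5,167,000 − $1,375,416.00 = $3,791,584.00.
After tax at 17%: net income = $3,791,584.00 × 0.83 = $3,147,014.72.
Per share: $3,147,014.72 / 2,124,000 shares = $1.48.

$1.48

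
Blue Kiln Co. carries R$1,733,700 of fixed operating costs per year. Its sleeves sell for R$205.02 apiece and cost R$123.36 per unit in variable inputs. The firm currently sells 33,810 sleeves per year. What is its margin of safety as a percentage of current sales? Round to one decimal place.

Contribution margin per unit = R$205.02 − R$123.36 = R$81.66. Break-even units = R$1,733,700 ÷ R$81.66 = 21,230.71; break-even revenue = 21,230.71 × R$205.02 = R$4,352,720.72.
Actual sales revenue = 33,810 × R$205.02 = R$6,931,726.20.
Margin of safety = (R$6,931,726.20 − R$4,352,720.72) ÷ R$6,931,726.20 = 37.2%.

37.2%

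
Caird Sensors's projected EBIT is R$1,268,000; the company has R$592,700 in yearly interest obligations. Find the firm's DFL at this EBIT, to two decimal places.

Annual interest charges come to R$592,700.00.
Degree of financial leverage = EBIT / (EBIT − interest) = R$1,268,000 / R$675,300.00 = 1.8777.

1.88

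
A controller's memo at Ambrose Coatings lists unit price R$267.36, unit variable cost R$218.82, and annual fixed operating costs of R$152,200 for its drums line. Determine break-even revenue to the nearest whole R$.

R$838,323

CM per unit = R$267.36 − R$218.82 = R$48.54; CM ratio = R$48.54 / R$267.36 = 0.1816.
Break-even sales = FC ÷ CM ratio = R$152,200 × R$267.36 / R$48.54 = R$838,323.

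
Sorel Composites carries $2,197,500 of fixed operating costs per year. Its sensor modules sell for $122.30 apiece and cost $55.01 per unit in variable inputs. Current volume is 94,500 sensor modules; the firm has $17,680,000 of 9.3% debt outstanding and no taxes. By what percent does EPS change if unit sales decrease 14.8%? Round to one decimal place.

-37.4%

Total contribution margin = 94,500 × $67.29 = $6,358,905.00.
Subtracting fixed costs: EBIT = $6,358,905.00 − $2,197,500 = $4,161,405.00.
Interest = $1,644,240.00, so EBIT − I = $2,517,165.00.
Degree of combined leverage = contribution ÷ (EBIT − I) = $6,358,905.00 ÷ $2,517,165.00 = 2.5262.
%ΔEPS = DCL × %ΔSales = 2.5262 × -14.8% = -37.4%.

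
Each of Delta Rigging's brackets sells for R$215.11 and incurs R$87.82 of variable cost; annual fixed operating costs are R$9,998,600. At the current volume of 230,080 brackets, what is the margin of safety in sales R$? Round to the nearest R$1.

R$32,595,668

Unit CM = price − variable cost = R$215.11 − R$87.82 = R$127.29. Break-even units = R$9,998,600 ÷ R$127.29 = 78,549.77; break-even revenue = 78,549.77 × R$215.11 = R$16,896,840.65.
Actual sales revenue = 230,080 × R$215.11 = R$49,492,508.80.
Margin of safety = R$49,492,508.80 − R$16,896,840.65 = R$32,595,668.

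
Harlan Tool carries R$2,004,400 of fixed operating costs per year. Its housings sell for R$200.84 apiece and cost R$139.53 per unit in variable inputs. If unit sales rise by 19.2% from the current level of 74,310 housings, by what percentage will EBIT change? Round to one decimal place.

+34.3%

At 74,310 units, contribution = 74,310 × R$61.31 = R$4,555,946.10.
Subtracting fixed costs: EBIT = R$4,555,946.10 − R$2,004,400 = R$2,551,546.10.
Degree of operating leverage = R$4,555,946.10 / R$2,551,546.10 = 1.7856.
Operating income changes by 1.7856 × +19.2% = +34.3%.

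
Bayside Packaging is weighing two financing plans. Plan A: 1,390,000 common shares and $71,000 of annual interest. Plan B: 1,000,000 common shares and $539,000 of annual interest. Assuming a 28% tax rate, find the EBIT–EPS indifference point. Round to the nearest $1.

$1,739,000

Set EPS_A = EPS_B: (EBIT − $71,000)(1 − 0.28) ÷ 1,390,000 = (EBIT − $539,000)(1 − 0.28) ÷ 1,000,000.
The (1 − t) factor cancels: (EBIT − 71,000) × 1,000,000 = (EBIT − 539,000) × 1,390,000.
Solving, EBIT = (539,000·1,390,000 − 71,000·1,000,000) / (1,390,000 − 1,000,000) = 678,210,000,000 / 390,000 = 1,739,000.00.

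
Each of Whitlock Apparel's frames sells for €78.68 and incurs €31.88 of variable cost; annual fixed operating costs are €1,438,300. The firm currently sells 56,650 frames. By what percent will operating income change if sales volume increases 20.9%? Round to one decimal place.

Contribution at this volume is 56,650 × €46.80 = €2,651,220.00.
Operating income = contribution − fixed costs = €2,651,220.00 − €1,438,300 = €1,212,920.00.
Degree of operating leverage = €2,651,220.00 / €1,212,920.00 = 2.1858.
Operating income changes by 2.1858 × +20.9% = +45.7%.

+45.7%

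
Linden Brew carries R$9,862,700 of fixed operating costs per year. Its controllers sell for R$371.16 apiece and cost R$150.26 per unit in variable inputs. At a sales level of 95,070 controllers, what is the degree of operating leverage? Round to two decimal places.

At 95,070 units, contribution = 95,070 × R$220.90 = R$21,000,963.00.
Operating income = contribution − fixed costs = R$21,000,963.00 − R$9,862,700 = R$11,138,263.00.
Degree of operating leverage = R$21,000,963.00 / R$11,138,263.00 = 1.8855.

1.89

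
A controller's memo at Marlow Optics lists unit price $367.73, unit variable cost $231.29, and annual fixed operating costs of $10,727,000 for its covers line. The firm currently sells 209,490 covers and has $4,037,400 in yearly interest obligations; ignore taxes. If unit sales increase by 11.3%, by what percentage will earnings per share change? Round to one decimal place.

Total contribution margin = 209,490 × $136.44 = $28,582,815.60.
Subtracting fixed costs: EBIT = $28,582,815.60 − $10,727,000 = $17,855,815.60.
After interest of $4,037,400.00, pre-tax earnings = $13,818,415.60.
Degree of combined leverage = contribution ÷ (EBIT − I) = $28,582,815.60 ÷ $13,818,415.60 = 2.0685.
%ΔEPS = DCL × %ΔSales = 2.0685 × +11.3% = +23.4%.

+23.4%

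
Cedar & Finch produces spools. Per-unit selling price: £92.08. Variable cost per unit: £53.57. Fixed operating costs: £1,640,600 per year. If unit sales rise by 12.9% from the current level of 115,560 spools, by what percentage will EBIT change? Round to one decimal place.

At 115,560 units, contribution = 115,560 × £38.51 = £4,450,215.60.
Operating income = contribution − fixed costs = £4,450,215.60 − £1,640,600 = £2,809,615.60.
DOL = contribution ÷ EBIT = £4,450,215.60 ÷ £2,809,615.60 = 1.5839.
Operating income changes by 1.5839 × +12.9% = +20.4%.

+20.4%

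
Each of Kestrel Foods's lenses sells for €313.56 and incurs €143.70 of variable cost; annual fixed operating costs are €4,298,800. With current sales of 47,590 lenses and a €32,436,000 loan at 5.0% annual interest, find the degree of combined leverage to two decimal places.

3.74

At 47,590 units, contribution = 47,590 × €169.86 = €8,083,637.40.
Operating income = contribution − fixed costs = €8,083,637.40 − €4,298,800 = €3,784,837.40. Interest = €1,621,800.00, so EBIT − I = €2,163,037.40.
DCL = contribution ÷ (EBIT − I) = €8,083,637.40 ÷ €2,163,037.40 = 3.7372.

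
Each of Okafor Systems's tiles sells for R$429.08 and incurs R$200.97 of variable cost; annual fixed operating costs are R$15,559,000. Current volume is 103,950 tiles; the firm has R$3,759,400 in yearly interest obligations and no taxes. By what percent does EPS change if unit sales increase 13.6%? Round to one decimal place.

At 103,950 units, contribution = 103,950 × R$228.11 = R$23,712,034.50.
EBIT = R$23,712,034.50 − R$15,559,000 = R$8,153,034.50.
Interest = R$3,759,400.00, so EBIT − I = R$4,393,634.50.
Degree of combined leverage = contribution ÷ (EBIT − I) = R$23,712,034.50 ÷ R$4,393,634.50 = 5.3969.
EPS therefore changes by 5.3969 × (+13.6%) = +73.4%.

+73.4%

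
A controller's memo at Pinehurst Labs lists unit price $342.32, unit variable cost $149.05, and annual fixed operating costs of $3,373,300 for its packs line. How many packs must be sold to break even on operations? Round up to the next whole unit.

Each unit contributes $342.32 − $149.05 = $193.27.
Units to break even: $3,373,300 ÷ $193.27 = 17,453.82, rounded up to 17,454.

17,454 packs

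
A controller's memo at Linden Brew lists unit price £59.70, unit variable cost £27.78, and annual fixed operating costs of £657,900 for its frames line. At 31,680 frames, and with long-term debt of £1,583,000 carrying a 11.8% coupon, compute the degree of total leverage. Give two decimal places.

6.07

Total contribution margin = 31,680 × £31.92 = £1,011,225.60.
Operating income = contribution − fixed costs = £1,011,225.60 − £657,900 = £353,325.60. Interest = £186,794.00, so EBIT − I = £166,531.60.
DCL = contribution ÷ (EBIT − I) = £1,011,225.60 ÷ £166,531.60 = 6.0723.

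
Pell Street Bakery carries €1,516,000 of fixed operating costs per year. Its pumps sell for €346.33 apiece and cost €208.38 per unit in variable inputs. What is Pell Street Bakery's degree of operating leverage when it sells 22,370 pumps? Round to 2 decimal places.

Contribution at this volume is 22,370 × €137.95 = €3,085,941.50.
EBIT = €3,085,941.50 − €1,516,000 = €1,569,941.50.
So DOL = total CM / EBIT = €3,085,941.50 / €1,569,941.50 = 1.9656.

1.97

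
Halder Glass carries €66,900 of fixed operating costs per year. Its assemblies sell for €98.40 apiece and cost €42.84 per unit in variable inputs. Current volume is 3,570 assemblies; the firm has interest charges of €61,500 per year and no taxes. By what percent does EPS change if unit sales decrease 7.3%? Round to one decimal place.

Total contribution margin = 3,570 × €55.56 = €198,349.20.
EBIT = €198,349.20 − €66,900 = €131,449.20.
After interest of €61,500.00, pre-tax earnings = €69,949.20.
DCL = total CM / (EBIT − I) = €198,349.20 / €69,949.20 = 2.8356.
%ΔEPS = DCL × %ΔSales = 2.8356 × -7.3% = -20.7%.

-20.7%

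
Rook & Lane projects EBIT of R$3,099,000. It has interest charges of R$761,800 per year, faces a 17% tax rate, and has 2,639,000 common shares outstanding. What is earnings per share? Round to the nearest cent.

R$0.74

Pre-tax income = R$3,099,000 − R$761,800.00 = R$2,337,200.00.
Net income = R$2,337,200.00 × (1 − 0.17) = R$1,939,876.00.
Per share: R$1,939,876.00 / 2,639,000 shares = R$0.74.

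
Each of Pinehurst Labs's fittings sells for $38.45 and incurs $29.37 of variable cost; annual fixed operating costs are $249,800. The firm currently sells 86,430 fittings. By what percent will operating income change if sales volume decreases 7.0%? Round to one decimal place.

-10.3%

At 86,430 units, contribution = 86,430 × $9.08 = $784,784.40.
Subtracting fixed costs: EBIT = $784,784.40 − $249,800 = $534,984.40.
DOL = contribution ÷ EBIT = $784,784.40 ÷ $534,984.40 = 1.4669.
%ΔEBIT = DOL × %ΔSales = 1.4669 × -7.0% = -10.3%.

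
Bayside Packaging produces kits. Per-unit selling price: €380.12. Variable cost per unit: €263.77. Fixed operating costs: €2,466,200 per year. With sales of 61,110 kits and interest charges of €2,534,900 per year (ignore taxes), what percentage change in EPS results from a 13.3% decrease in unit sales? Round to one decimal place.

Contribution at this volume is 61,110 × €116.35 = €7,110,148.50.
Operating income = contribution − fixed costs = €7,110,148.50 − €2,466,200 = €4,643,948.50.
After interest of €2,534,900.00, pre-tax earnings = €2,109,048.50.
Degree of combined leverage = contribution ÷ (EBIT − I) = €7,110,148.50 ÷ €2,109,048.50 = 3.3713.
EPS therefore changes by 3.3713 × (-13.3%) = -44.8%.

-44.8%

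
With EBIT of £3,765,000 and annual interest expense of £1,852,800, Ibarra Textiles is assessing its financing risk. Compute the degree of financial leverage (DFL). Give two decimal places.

Annual interest charges come to £1,852,800.00.
DFL = EBIT ÷ (EBIT − I) = £3,765,000 ÷ (£3,765,000 − £1,852,800.00) = £3,765,000 ÷ £1,912,200.00 = 1.9689.

1.97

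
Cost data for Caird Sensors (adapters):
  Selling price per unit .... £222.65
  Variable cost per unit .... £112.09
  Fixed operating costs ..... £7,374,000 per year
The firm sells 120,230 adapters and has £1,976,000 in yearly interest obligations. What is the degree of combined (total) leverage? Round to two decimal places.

Total contribution margin = 120,230 × £110.56 = £13,292,628.80.
EBIT = £13,292,628.80 − £7,374,000 = £5,918,628.80. Interest = £1,976,000.00, so EBIT − I = £3,942,628.80.
DCL = contribution ÷ (EBIT − I) = £13,292,628.80 ÷ £3,942,628.80 = 3.3715.

3.37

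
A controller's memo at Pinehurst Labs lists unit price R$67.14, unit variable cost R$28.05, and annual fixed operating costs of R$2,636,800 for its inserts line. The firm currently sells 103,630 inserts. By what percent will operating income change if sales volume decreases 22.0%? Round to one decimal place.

-63.0%

At 103,630 units, contribution = 103,630 × R$39.09 = R$4,050,896.70.
Subtracting fixed costs: EBIT = R$4,050,896.70 − R$2,636,800 = R$1,414,096.70.
Degree of operating leverage = R$4,050,896.70 / R$1,414,096.70 = 2.8647.
%ΔEBIT = DOL × %ΔSales = 2.8647 × -22.0% = -63.0%.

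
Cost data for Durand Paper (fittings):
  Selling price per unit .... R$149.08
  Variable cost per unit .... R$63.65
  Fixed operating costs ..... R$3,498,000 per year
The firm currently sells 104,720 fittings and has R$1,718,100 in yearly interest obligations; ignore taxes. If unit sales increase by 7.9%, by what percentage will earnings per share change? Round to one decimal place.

At 104,720 units, contribution = 104,720 × R$85.43 = R$8,946,229.60.
EBIT = R$8,946,229.60 − R$3,498,000 = R$5,448,229.60.
Interest = R$1,718,100.00, so EBIT − I = R$3,730,129.60.
Degree of combined leverage = contribution ÷ (EBIT − I) = R$8,946,229.60 ÷ R$3,730,129.60 = 2.3984.
%ΔEPS = DCL × %ΔSales = 2.3984 × +7.9% = +18.9%.

+18.9%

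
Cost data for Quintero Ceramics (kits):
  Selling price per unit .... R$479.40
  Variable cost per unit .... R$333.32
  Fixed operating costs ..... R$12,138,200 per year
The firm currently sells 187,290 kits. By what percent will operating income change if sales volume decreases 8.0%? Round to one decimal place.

Contribution at this volume is 187,290 × R$146.08 = R$27,359,323.20.
EBIT = R$27,359,323.20 − R$12,138,200 = R$15,221,123.20.
DOL = contribution ÷ EBIT = R$27,359,323.20 ÷ R$15,221,123.20 = 1.7975.
%ΔEBIT = DOL × %ΔSales = 1.7975 × -8.0% = -14.4%.

-14.4%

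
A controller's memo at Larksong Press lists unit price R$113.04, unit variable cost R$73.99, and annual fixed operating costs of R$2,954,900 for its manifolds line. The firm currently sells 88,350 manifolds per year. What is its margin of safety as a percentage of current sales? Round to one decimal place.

Contribution margin per unit = R$113.04 − R$73.99 = R$39.05. Break-even units = R$2,954,900 ÷ R$39.05 = 75,669.65; break-even revenue = 75,669.65 × R$113.04 = R$8,553,697.72.
Current sales = 88,350 × R$113.04 = R$9,987,084.00.
Margin of safety = (R$9,987,084.00 − R$8,553,697.72) ÷ R$9,987,084.00 = 14.4%.

14.4%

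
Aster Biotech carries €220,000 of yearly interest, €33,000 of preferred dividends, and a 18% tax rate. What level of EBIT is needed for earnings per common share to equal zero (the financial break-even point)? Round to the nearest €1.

Grossing the preferred dividend up to pre-tax terms: €33,000 / (1 − 0.18) = €40,243.90.
Financial break-even EBIT = interest + D_p ÷ (1 − t) = €220,000 + €40,243.90 = €260,243.90.

€260,244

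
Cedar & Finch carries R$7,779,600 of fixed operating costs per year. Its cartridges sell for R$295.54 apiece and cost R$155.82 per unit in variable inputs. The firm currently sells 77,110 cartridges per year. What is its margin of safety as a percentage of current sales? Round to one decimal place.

Contribution margin per unit = R$295.54 − R$155.82 = R$139.72. Break-even units = R$7,779,600 ÷ R$139.72 = 55,679.93; break-even revenue = 55,679.93 × R$295.54 = R$16,455,646.89.
Actual sales revenue = 77,110 × R$295.54 = R$22,789,089.40.
Margin of safety = (R$22,789,089.40 − R$16,455,646.89) ÷ R$22,789,089.40 = 27.8%.

27.8%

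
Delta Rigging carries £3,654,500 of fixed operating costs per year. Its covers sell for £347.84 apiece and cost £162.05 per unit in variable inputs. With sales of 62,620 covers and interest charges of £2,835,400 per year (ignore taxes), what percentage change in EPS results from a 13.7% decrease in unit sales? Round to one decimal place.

-31.0%

Contribution at this volume is 62,620 × £185.79 = £11,634,169.80.
Subtracting fixed costs: EBIT = £11,634,169.80 − £3,654,500 = £7,979,669.80.
Interest = £2,835,400.00, so EBIT − I = £5,144,269.80.
DCL = total CM / (EBIT − I) = £11,634,169.80 / £5,144,269.80 = 2.2616.
%ΔEPS = DCL × %ΔSales = 2.2616 × -13.7% = -31.0%.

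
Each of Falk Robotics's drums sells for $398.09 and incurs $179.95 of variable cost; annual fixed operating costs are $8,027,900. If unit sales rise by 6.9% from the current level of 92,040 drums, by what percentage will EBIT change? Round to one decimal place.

Total contribution margin = 92,040 × $218.14 = $20,077,605.60.
EBIT = $20,077,605.60 − $8,027,900 = $12,049,705.60.
Degree of operating leverage = $20,077,605.60 / $12,049,705.60 = 1.6662.
So EBIT moves 1.6662 × (+6.9%) = +11.5%.

+11.5%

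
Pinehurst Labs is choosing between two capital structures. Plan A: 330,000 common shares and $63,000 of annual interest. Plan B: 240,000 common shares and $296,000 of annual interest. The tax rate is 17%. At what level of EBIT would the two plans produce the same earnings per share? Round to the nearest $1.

Set EPS_A = EPS_B: (EBIT − $63,000)(1 − 0.17) ÷ 330,000 = (EBIT − $296,000)(1 − 0.17) ÷ 240,000.
The (1 − t) factor cancels: (EBIT − 63,000) × 240,000 = (EBIT − 296,000) × 330,000.
EBIT × (330,000 − 240,000) = 296,000 × 330,000 − 63,000 × 240,000 = 82,560,000,000, so EBIT = 82,560,000,000 ÷ 90,000 = 917,333.33.

$917,333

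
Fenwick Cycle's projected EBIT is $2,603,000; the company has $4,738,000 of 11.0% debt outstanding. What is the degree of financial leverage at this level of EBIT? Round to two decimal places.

Annual interest charges come to $521,180.00.
Degree of financial leverage = EBIT / (EBIT − interest) = $2,603,000 / $2,081,820.00 = 1.2503.

1.25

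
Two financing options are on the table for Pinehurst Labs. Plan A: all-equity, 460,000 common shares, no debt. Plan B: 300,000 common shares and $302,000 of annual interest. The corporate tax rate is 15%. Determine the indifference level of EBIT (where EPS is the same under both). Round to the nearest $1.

At indifference, (EBIT − 0)(1 − t)/460,000 = (EBIT − 302,000)(1 − t)/300,000.
The (1 − t) factor cancels: (EBIT − 0) × 300,000 = (EBIT − 302,000) × 460,000.
EBIT × (460,000 − 300,000) = 302,000 × 460,000 − 0 × 300,000 = 138,920,000,000, so EBIT = 138,920,000,000 ÷ 160,000 = 868,250.00.

$868,250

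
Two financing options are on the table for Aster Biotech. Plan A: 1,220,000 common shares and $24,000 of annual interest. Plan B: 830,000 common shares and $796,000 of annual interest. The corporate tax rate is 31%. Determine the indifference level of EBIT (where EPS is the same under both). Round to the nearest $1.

Set EPS_A = EPS_B: (EBIT − $24,000)(1 − 0.31) ÷ 1,220,000 = (EBIT − $796,000)(1 − 0.31) ÷ 830,000.
The (1 − t) factor cancels: (EBIT − 24,000) × 830,000 = (EBIT − 796,000) × 1,220,000.
Solving, EBIT = (796,000·1,220,000 − 24,000·830,000) / (1,220,000 − 830,000) = 951,200,000,000 / 390,000 = 2,438,974.36.

$2,438,974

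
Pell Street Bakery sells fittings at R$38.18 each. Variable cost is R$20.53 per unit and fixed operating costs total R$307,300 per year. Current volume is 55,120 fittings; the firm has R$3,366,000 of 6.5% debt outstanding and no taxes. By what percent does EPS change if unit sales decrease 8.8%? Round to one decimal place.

-19.2%

Contribution at this volume is 55,120 × R$17.65 = R$972,868.00.
Subtracting fixed costs: EBIT = R$972,868.00 − R$307,300 = R$665,568.00.
Interest = R$218,790.00, so EBIT − I = R$446,778.00.
DCL = total CM / (EBIT − I) = R$972,868.00 / R$446,778.00 = 2.1775.
EPS therefore changes by 2.1775 × (-8.8%) = -19.2%.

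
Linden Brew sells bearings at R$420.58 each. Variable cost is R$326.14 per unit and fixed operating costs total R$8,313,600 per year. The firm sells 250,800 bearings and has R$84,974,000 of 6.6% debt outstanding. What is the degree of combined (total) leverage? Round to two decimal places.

Contribution at this volume is 250,800 × R$94.44 = R$23,685,552.00.
Subtracting fixed costs: EBIT = R$23,685,552.00 − R$8,313,600 = R$15,371,952.00. Interest = R$5,608,284.00, so EBIT − I = R$9,763,668.00.
DCL = contribution ÷ (EBIT − I) = R$23,685,552.00 ÷ R$9,763,668.00 = 2.4259.

2.43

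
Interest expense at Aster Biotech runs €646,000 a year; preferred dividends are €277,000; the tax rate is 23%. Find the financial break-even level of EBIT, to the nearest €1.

€1,005,740

Grossing the preferred dividend up to pre-tax terms: €277,000 / (1 − 0.23) = €359,740.26.
EPS = 0 when EBIT covers interest plus the pre-tax preferred burden: €646,000 + €359,740.26 = €1,005,740.26.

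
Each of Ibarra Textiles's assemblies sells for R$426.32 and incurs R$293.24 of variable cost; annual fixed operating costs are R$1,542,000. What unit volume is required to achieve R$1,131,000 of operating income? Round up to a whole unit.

Each unit contributes R$426.32 − R$293.24 = R$133.08.
Units = (FC + target) / CM = (R$1,542,000 + R$1,131,000) / R$133.08 = 20,085.66, so 20,086 assemblies.

20,086 assemblies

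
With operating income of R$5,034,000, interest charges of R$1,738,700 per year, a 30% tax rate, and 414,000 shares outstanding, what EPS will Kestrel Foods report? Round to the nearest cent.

Interest = R$1,738,700.00, so EBT = R$5,034,000 − R$1,738,700.00 = R$3,295,300.00.
After tax at 30%: net income = R$3,295,300.00 × 0.70 = R$2,306,710.00.
Per share: R$2,306,710.00 / 414,000 shares = R$5.57.

R$5.57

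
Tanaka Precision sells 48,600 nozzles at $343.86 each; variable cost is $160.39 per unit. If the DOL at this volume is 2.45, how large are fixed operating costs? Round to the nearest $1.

$5,277,196

Total contribution margin = 48,600 × $183.47 = $8,916,642.00.
Since DOL = CM ÷ EBIT, EBIT = $8,916,642.00 ÷ 2.45 = $3,639,445.71.
Fixed costs = CM − EBIT = $8,916,642.00 − $3,639,445.71 = $5,277,196.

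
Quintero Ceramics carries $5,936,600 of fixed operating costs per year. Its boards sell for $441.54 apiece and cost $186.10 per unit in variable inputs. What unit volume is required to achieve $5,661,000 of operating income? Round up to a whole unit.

45,403 boards

Unit CM = price − variable cost = $441.54 − $186.10 = $255.44.
Need Q such that Q × $255.44 − $5,936,600 = $5,661,000, i.e. Q = $11,597,600 / $255.44 = 45,402.44 → 45,403.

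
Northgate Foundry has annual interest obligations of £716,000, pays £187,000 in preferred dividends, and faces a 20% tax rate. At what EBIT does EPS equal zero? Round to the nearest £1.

£949,750

Grossing the preferred dividend up to pre-tax terms: £187,000 / (1 − 0.20) = £233,750.00.
EPS = 0 when EBIT covers interest plus the pre-tax preferred burden: £716,000 + £233,750.00 = £949,750.00.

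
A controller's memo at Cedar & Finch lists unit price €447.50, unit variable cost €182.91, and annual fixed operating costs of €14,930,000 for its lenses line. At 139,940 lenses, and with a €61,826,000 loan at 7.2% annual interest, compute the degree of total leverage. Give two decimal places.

2.10

Total contribution margin = 139,940 × €264.59 = €37,026,724.60.
Operating income = contribution − fixed costs = €37,026,724.60 − €14,930,000 = €22,096,724.60. Interest = €4,451,472.00, so EBIT − I = €17,645,252.60.
Degree of total leverage = total CM / (EBIT − interest) = €37,026,724.60 / €17,645,252.60 = 2.0984.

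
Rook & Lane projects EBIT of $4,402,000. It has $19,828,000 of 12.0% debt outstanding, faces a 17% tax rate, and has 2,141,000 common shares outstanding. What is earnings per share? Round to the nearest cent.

Pre-tax income = $4,402,000 − $2,379,360.00 = $2,022,640.00.
Net income = $2,022,640.00 × (1 − 0.17) = $1,678,791.20.
Per share: $1,678,791.20 / 2,141,000 shares = $0.78.

$0.78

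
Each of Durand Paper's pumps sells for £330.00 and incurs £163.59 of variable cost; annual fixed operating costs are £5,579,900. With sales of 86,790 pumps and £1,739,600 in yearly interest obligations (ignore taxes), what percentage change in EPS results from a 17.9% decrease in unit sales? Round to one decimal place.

-36.3%

At 86,790 units, contribution = 86,790 × £166.41 = £14,442,723.90.
EBIT = £14,442,723.90 − £5,579,900 = £8,862,823.90.
Interest = £1,739,600.00, so EBIT − I = £7,123,223.90.
Degree of combined leverage = contribution ÷ (EBIT − I) = £14,442,723.90 ÷ £7,123,223.90 = 2.0276.
%ΔEPS = DCL × %ΔSales = 2.0276 × -17.9% = -36.3%.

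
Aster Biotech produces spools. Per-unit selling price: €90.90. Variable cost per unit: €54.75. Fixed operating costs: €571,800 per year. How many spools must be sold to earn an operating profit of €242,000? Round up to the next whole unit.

22,512 spools

Each unit contributes €90.90 − €54.75 = €36.15.
Need Q such that Q × €36.15 − €571,800 = €242,000, i.e. Q = €813,800 / €36.15 = 22,511.76 → 22,512.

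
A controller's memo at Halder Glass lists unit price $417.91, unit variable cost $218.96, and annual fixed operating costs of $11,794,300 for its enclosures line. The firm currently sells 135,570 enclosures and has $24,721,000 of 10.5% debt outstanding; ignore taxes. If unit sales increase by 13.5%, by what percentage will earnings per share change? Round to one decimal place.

Total contribution margin = 135,570 × $198.95 = $26,971,651.50.
Operating income = contribution − fixed costs = $26,971,651.50 − $11,794,300 = $15,177,351.50.
After interest of $2,595,705.00, pre-tax earnings = $12,581,646.50.
DCL = total CM / (EBIT − I) = $26,971,651.50 / $12,581,646.50 = 2.1437.
EPS therefore changes by 2.1437 × (+13.5%) = +28.9%.

+28.9%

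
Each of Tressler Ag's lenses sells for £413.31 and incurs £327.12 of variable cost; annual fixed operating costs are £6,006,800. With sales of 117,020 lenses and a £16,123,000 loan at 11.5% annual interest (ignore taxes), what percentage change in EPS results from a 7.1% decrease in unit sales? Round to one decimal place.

-32.2%

At 117,020 units, contribution = 117,020 × £86.19 = £10,085,953.80.
EBIT = £10,085,953.80 − £6,006,800 = £4,079,153.80.
After interest of £1,854,145.00, pre-tax earnings = £2,225,008.80.
DCL = total CM / (EBIT − I) = £10,085,953.80 / £2,225,008.80 = 4.5330.
EPS therefore changes by 4.5330 × (-7.1%) = -32.2%.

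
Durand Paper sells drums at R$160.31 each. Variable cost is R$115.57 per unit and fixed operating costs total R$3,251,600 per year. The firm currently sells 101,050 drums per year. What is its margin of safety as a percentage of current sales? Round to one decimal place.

28.1%

Contribution margin per unit = R$160.31 − R$115.57 = R$44.74. Break-even units = R$3,251,600 ÷ R$44.74 = 72,677.69; break-even revenue = 72,677.69 × R$160.31 = R$11,650,961.02.
Current sales = 101,050 × R$160.31 = R$16,199,325.50.
Margin of safety = (R$16,199,325.50 − R$11,650,961.02) ÷ R$16,199,325.50 = 28.1%.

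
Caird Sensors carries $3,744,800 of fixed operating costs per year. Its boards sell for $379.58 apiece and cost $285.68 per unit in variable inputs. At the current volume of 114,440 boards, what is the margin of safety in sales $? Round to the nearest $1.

$28,301,210

Each unit contributes $379.58 − $285.68 = $93.90. Break-even units = $3,744,800 ÷ $93.90 = 39,880.72; break-even revenue = 39,880.72 × $379.58 = $15,137,925.28.
Actual sales revenue = 114,440 × $379.58 = $43,439,135.20.
Margin of safety = $43,439,135.20 − $15,137,925.28 = $28,301,210.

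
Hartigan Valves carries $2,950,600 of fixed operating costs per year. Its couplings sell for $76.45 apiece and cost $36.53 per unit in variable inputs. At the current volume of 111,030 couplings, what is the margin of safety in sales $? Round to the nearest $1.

Unit CM = price − variable cost = $76.45 − $36.53 = $39.92. Break-even units = $2,950,600 ÷ $39.92 = 73,912.83; break-even revenue = 73,912.83 × $76.45 = $5,650,635.52.
Actual sales revenue = 111,030 × $76.45 = $8,488,243.50.
Margin of safety = $8,488,243.50 − $5,650,635.52 = $2,837,608.

$2,837,608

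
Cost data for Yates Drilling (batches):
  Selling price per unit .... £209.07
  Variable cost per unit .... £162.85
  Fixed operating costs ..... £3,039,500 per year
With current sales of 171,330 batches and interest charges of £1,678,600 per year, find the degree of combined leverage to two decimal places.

2.47

Contribution at this volume is 171,330 × £46.22 = £7,918,872.60.
Operating income = contribution − fixed costs = £7,918,872.60 − £3,039,500 = £4,879,372.60. Interest = £1,678,600.00.
DOL = £7,918,872.60 ÷ £4,879,372.60 = 1.6229; DFL = £4,879,372.60 ÷ £3,200,772.60 = 1.5244.
DCL = DOL × DFL = 1.6229 × 1.5244 = 2.4739.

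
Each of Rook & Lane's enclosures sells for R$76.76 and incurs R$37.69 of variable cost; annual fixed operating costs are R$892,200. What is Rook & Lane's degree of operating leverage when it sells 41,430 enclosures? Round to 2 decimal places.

2.23

Total contribution margin = 41,430 × R$39.07 = R$1,618,670.10.
EBIT = R$1,618,670.10 − R$892,200 = R$726,470.10.
Degree of operating leverage = R$1,618,670.10 / R$726,470.10 = 2.2281.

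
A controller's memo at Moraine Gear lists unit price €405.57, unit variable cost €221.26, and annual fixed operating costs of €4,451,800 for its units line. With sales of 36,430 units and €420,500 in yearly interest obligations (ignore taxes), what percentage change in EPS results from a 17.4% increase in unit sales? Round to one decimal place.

Total contribution margin = 36,430 × €184.31 = €6,714,413.30.
Subtracting fixed costs: EBIT = €6,714,413.30 − €4,451,800 = €2,262,613.30.
Interest = €420,500.00, so EBIT − I = €1,842,113.30.
Degree of combined leverage = contribution ÷ (EBIT − I) = €6,714,413.30 ÷ €1,842,113.30 = 3.6450.
EPS therefore changes by 3.6450 × (+17.4%) = +63.4%.

+63.4%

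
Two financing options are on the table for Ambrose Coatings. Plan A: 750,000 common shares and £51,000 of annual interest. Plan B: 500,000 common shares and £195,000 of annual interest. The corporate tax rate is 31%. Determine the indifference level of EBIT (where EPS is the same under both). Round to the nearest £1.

£483,000

Set EPS_A = EPS_B: (EBIT − £51,000)(1 − 0.31) ÷ 750,000 = (EBIT − £195,000)(1 − 0.31) ÷ 500,000.
The (1 − t) factor cancels: (EBIT − 51,000) × 500,000 = (EBIT − 195,000) × 750,000.
EBIT × (750,000 − 500,000) = 195,000 × 750,000 − 51,000 × 500,000 = 120,750,000,000, so EBIT = 120,750,000,000 ÷ 250,000 = 483,000.00.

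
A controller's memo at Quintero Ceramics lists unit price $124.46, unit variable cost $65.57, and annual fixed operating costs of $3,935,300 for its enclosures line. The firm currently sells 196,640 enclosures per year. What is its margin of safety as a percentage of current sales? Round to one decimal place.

66.0%

Each unit contributes $124.46 − $65.57 = $58.89. Break-even units = $3,935,300 ÷ $58.89 = 66,824.59; break-even revenue = 66,824.59 × $124.46 = $8,316,988.25.
Current sales = 196,640 × $124.46 = $24,473,814.40.
Margin of safety = ($24,473,814.40 − $8,316,988.25) ÷ $24,473,814.40 = 66.0%.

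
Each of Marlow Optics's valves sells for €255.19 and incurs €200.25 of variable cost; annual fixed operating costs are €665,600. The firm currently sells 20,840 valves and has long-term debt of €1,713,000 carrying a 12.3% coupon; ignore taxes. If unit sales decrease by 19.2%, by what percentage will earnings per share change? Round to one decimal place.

-81.8%

At 20,840 units, contribution = 20,840 × €54.94 = €1,144,949.60.
Operating income = contribution − fixed costs = €1,144,949.60 − €665,600 = €479,349.60.
After interest of €210,699.00, pre-tax earnings = €268,650.60.
DCL = total CM / (EBIT − I) = €1,144,949.60 / €268,650.60 = 4.2619.
%ΔEPS = DCL × %ΔSales = 4.2619 × -19.2% = -81.8%.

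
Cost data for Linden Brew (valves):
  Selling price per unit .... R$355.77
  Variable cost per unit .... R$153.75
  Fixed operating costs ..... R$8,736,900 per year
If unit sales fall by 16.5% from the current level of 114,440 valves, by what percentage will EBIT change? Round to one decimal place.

-26.5%

Contribution at this volume is 114,440 × R$202.02 = R$23,119,168.80.
Subtracting fixed costs: EBIT = R$23,119,168.80 − R$8,736,900 = R$14,382,268.80.
So DOL = total CM / EBIT = R$23,119,168.80 / R$14,382,268.80 = 1.6075.
So EBIT moves 1.6075 × (-16.5%) = -26.5%.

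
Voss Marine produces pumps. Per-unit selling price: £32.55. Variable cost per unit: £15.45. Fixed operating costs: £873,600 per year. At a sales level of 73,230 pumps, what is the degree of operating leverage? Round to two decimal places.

3.31

Contribution at this volume is 73,230 × £17.10 = £1,252,233.00.
Operating income = contribution − fixed costs = £1,252,233.00 − £873,600 = £378,633.00.
DOL = contribution ÷ EBIT = £1,252,233.00 ÷ £378,633.00 = 3.3072.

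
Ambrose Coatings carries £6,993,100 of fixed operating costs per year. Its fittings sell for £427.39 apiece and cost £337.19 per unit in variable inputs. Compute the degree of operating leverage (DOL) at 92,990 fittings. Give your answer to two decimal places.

Contribution at this volume is 92,990 × £90.20 = £8,387,698.00.
Operating income = contribution − fixed costs = £8,387,698.00 − £6,993,100 = £1,394,598.00.
Degree of operating leverage = £8,387,698.00 / £1,394,598.00 = 6.0144.

6.01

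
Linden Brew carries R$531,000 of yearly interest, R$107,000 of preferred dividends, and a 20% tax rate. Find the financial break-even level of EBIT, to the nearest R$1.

R$664,750

Grossing the preferred dividend up to pre-tax terms: R$107,000 / (1 − 0.20) = R$133,750.00.
EPS = 0 when EBIT covers interest plus the pre-tax preferred burden: R$531,000 + R$133,750.00 = R$664,750.00.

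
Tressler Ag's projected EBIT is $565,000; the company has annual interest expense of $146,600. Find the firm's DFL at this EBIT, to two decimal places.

Interest = $146,600.00.
DFL = EBIT ÷ (EBIT − I) = $565,000 ÷ ($565,000 − $146,600.00) = $565,000 ÷ $418,400.00 = 1.3504.

1.35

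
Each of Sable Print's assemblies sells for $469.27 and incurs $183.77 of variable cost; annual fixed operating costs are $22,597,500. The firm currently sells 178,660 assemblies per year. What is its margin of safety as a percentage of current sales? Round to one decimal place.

Contribution margin per unit = $469.27 − $183.77 = $285.50. Break-even units = $22,597,500 ÷ $285.50 = 79,150.61; break-even revenue = 79,150.61 × $469.27 = $37,143,008.14.
Current sales = 178,660 × $469.27 = $83,839,778.20.
Margin of safety = ($83,839,778.20 − $37,143,008.14) ÷ $83,839,778.20 = 55.7%.

55.7%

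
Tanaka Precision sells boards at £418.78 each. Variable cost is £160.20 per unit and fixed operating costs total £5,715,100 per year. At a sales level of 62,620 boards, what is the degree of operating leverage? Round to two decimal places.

1.55

At 62,620 units, contribution = 62,620 × £258.58 = £16,192,279.60.
Subtracting fixed costs: EBIT = £16,192,279.60 − £5,715,100 = £10,477,179.60.
So DOL = total CM / EBIT = £16,192,279.60 / £10,477,179.60 = 1.5455.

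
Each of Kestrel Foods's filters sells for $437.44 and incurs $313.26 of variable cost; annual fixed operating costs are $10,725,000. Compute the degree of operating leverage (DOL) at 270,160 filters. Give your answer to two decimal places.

Total contribution margin = 270,160 × $124.18 = $33,548,468.80.
EBIT = $33,548,468.80 − $10,725,000 = $22,823,468.80.
So DOL = total CM / EBIT = $33,548,468.80 / $22,823,468.80 = 1.4699.

1.47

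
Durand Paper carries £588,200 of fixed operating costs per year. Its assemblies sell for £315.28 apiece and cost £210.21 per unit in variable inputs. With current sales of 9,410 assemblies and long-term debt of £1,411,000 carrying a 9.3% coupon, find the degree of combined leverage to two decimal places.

Total contribution margin = 9,410 × £105.07 = £988,708.70.
EBIT = £988,708.70 − £588,200 = £400,508.70. Interest = £131,223.00, so EBIT − I = £269,285.70.
DCL = contribution ÷ (EBIT − I) = £988,708.70 ÷ £269,285.70 = 3.6716.

3.67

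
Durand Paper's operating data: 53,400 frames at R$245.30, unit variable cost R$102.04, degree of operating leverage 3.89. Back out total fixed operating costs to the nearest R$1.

R$5,683,481

Contribution at this volume is 53,400 × R$143.26 = R$7,650,084.00.
Since DOL = CM ÷ EBIT, EBIT = R$7,650,084.00 ÷ 3.89 = R$1,966,602.57.
Fixed costs = CM − EBIT = R$7,650,084.00 − R$1,966,602.57 = R$5,683,481.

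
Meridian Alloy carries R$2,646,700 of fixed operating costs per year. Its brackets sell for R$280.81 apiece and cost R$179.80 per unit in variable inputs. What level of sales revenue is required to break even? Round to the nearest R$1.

R$7,357,884

CM per unit = R$280.81 − R$179.80 = R$101.01; CM ratio = R$101.01 / R$280.81 = 0.3597.
Break-even sales = FC ÷ CM ratio = R$2,646,700 × R$280.81 / R$101.01 = R$7,357,884.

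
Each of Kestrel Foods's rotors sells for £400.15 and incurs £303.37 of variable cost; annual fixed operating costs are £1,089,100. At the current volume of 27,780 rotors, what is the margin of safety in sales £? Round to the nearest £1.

£6,613,136

Contribution margin per unit = £400.15 − £303.37 = £96.78. Break-even units = £1,089,100 ÷ £96.78 = 11,253.36; break-even revenue = 11,253.36 × £400.15 = £4,503,031.26.
Actual sales revenue = 27,780 × £400.15 = £11,116,167.00.
Margin of safety = £11,116,167.00 − £4,503,031.26 = £6,613,136.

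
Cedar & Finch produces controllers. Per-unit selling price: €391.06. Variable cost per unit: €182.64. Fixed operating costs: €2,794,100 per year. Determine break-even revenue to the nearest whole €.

€5,242,591

Contribution margin per unit = €391.06 − €182.64 = €208.42, a CM ratio of €208.42 ÷ €391.06 = 0.5330.
Break-even revenue = fixed costs × price ÷ CM = €2,794,100 × €391.06 ÷ €208.42 = €5,242,591.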